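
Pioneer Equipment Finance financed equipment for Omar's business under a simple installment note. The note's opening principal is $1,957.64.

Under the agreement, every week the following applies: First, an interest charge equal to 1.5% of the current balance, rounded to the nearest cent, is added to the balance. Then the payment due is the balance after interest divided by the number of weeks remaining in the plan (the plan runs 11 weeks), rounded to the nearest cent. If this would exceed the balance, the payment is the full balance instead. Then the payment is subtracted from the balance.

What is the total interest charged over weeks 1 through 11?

Week 1: $1,957.64 +$29.36 interest = $1,987.00; pay $180.64 → $1,806.36
Week 2: $1,806.36 +$27.10 interest = $1,833.46; pay $183.35 → $1,650.11
Week 3: $1,650.11 +$24.75 interest = $1,674.86; pay $186.10 → $1,488.76
Week 4: $1,488.76 +$22.33 interest = $1,511.09; pay $188.89 → $1,322.20
Week 5: $1,322.20 +$19.83 interest = $1,342.03; pay $191.72 → $1,150.31
Week 6: $1,150.31 +$17.25 interest = $1,167.56; pay $194.59 → $972.97
Week 7: $972.97 +$14.59 interest = $987.56; pay $197.51 → $790.05
Week 8: $790.05 +$11.85 interest = $801.90; pay $200.48 → $601.42
Week 9: $601.42 +$9.02 interest = $610.44; pay $203.48 → $406.96
Week 10: $406.96 +$6.10 interest = $413.06; pay $206.53 → $206.53
Week 11: $206.53 +$3.10 interest = $209.63; pay $209.63 → $0.00
Total interest: $29.36 + $27.10 + $24.75 + $22.33 + $19.83 + $17.25 + $14.59 + $11.85 + $9.02 + $6.10 + $3.10 = $185.28

$185.28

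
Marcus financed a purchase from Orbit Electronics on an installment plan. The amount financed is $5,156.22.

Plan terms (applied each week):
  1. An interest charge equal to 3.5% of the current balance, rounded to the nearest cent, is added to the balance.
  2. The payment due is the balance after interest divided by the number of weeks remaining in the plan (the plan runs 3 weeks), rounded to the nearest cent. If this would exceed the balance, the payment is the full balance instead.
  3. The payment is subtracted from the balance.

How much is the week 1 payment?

# | Opening | Interest | Payment | End bal
1 | $5,156.22 | $180.47 | $1,778.90 | $3,557.79

$1,778.90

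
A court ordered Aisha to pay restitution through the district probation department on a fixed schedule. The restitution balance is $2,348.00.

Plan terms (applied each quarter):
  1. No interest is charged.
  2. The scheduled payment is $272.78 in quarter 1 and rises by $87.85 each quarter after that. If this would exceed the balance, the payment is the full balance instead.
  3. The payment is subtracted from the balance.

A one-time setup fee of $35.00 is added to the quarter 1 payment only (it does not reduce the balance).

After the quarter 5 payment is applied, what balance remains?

Quarter 1: $2,348.00 − $272.78 (+ $35.00 fee) → $2,075.22
Quarter 2: $2,075.22 − $360.63 → $1,714.59
Quarter 3: $1,714.59 − $448.48 → $1,266.11
Quarter 4: $1,266.11 − $536.33 → $729.78
Quarter 5: $729.78 − $624.18 → $105.60

$105.60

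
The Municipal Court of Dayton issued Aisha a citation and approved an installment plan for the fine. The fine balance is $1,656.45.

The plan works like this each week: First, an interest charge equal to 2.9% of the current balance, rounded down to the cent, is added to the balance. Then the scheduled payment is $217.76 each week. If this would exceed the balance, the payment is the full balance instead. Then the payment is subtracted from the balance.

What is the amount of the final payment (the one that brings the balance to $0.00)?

$156.93

Week 1: opening $1,656.45; interest $48.03 → $1,704.48; payment $217.76; balance $1,486.72
Week 2: opening $1,486.72; interest $43.11 → $1,529.83; payment $217.76; balance $1,312.07
Week 3: opening $1,312.07; interest $38.05 → $1,350.12; payment $217.76; balance $1,132.36
Week 4: opening $1,132.36; interest $32.83 → $1,165.19; payment $217.76; balance $947.43
Week 5: opening $947.43; interest $27.47 → $974.90; payment $217.76; balance $757.14
Week 6: opening $757.14; interest $21.95 → $779.09; payment $217.76; balance $561.33
Week 7: opening $561.33; interest $16.27 → $577.60; payment $217.76; balance $359.84
Week 8: opening $359.84; interest $10.43 → $370.27; payment $217.76; balance $152.51
Week 9: opening $152.51; interest $4.42 → $156.93; payment $156.93; balance $0.00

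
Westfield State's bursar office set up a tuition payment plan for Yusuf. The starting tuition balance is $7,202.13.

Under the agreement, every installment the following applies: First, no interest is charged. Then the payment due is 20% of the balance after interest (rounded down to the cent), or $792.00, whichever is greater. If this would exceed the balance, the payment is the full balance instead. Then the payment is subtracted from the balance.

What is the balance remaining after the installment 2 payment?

$4,609.37

# | Opening | Payment | End bal
1 | $7,202.13 | $1,440.42 | $5,761.71
2 | $5,761.71 | $1,152.34 | $4,609.37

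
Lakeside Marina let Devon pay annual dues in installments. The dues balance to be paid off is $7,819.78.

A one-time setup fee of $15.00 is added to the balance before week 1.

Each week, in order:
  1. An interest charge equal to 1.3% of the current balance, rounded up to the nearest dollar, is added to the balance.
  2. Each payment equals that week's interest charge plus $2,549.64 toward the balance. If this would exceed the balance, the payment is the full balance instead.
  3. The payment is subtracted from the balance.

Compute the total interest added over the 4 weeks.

$210.00

Week 1: opening $7,834.78; interest $102.00 → $7,936.78; payment $2,651.64; balance $5,285.14
Week 2: opening $5,285.14; interest $69.00 → $5,354.14; payment $2,618.64; balance $2,735.50
Week 3: opening $2,735.50; interest $36.00 → $2,771.50; payment $2,585.64; balance $185.86
Week 4: opening $185.86; interest $3.00 → $188.86; payment $188.86; balance $0.00
Total interest: $102.00 + $69.00 + $36.00 + $3.00 = $210.00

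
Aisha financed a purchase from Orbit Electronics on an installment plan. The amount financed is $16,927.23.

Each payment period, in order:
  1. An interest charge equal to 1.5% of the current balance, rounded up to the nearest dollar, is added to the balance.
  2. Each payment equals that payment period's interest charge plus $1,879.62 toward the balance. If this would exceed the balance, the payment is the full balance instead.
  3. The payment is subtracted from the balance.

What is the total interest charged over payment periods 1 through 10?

Payment period 1: opening $16,927.23; interest $254.00 → $17,181.23; payment $2,133.62; balance $15,047.61
Payment period 2: opening $15,047.61; interest $226.00 → $15,273.61; payment $2,105.62; balance $13,167.99
Payment period 3: opening $13,167.99; interest $198.00 → $13,365.99; payment $2,077.62; balance $11,288.37
Payment period 4: opening $11,288.37; interest $170.00 → $11,458.37; payment $2,049.62; balance $9,408.75
Payment period 5: opening $9,408.75; interest $142.00 → $9,550.75; payment $2,021.62; balance $7,529.13
Payment period 6: opening $7,529.13; interest $113.00 → $7,642.13; payment $1,992.62; balance $5,649.51
Payment period 7: opening $5,649.51; interest $85.00 → $5,734.51; payment $1,964.62; balance $3,769.89
Payment period 8: opening $3,769.89; interest $57.00 → $3,826.89; payment $1,936.62; balance $1,890.27
Payment period 9: opening $1,890.27; interest $29.00 → $1,919.27; payment $1,908.62; balance $10.65
Payment period 10: opening $10.65; interest $1.00 → $11.65; payment $11.65; balance $0.00
Total interest: $254.00 + $226.00 + $198.00 + $170.00 + $142.00 + $113.00 + $85.00 + $57.00 + $29.00 + $1.00 = $1,275.00

$1,275.00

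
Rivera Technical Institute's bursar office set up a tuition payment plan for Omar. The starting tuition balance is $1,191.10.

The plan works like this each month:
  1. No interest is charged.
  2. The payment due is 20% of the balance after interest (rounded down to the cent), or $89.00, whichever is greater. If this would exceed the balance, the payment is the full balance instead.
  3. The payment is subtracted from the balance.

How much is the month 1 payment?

$238.22

Month 1: opening $1,191.10; payment $238.22; balance $952.88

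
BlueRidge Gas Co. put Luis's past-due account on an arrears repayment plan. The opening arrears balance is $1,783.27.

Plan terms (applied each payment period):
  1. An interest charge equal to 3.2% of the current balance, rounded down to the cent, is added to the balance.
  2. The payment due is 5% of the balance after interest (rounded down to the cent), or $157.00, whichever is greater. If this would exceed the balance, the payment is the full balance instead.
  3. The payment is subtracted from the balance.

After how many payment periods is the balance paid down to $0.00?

15

Payment period 1: opening $1,783.27; interest $57.06 → $1,840.33; payment $157.00; balance $1,683.33
Payment period 2: opening $1,683.33; interest $53.86 → $1,737.19; payment $157.00; balance $1,580.19
Payment period 3: opening $1,580.19; interest $50.56 → $1,630.75; payment $157.00; balance $1,473.75
Payment period 4: opening $1,473.75; interest $47.16 → $1,520.91; payment $157.00; balance $1,363.91
Payment period 5: opening $1,363.91; interest $43.64 → $1,407.55; payment $157.00; balance $1,250.55
Payment period 6: opening $1,250.55; interest $40.01 → $1,290.56; payment $157.00; balance $1,133.56
Payment period 7: opening $1,133.56; interest $36.27 → $1,169.83; payment $157.00; balance $1,012.83
Payment period 8: opening $1,012.83; interest $32.41 → $1,045.24; payment $157.00; balance $888.24
Payment period 9: opening $888.24; interest $28.42 → $916.66; payment $157.00; balance $759.66
Payment period 10: opening $759.66; interest $24.30 → $783.96; payment $157.00; balance $626.96
Payment period 11: opening $626.96; interest $20.06 → $647.02; payment $157.00; balance $490.02
Payment period 12: opening $490.02; interest $15.68 → $505.70; payment $157.00; balance $348.70
Payment period 13: opening $348.70; interest $11.15 → $359.85; payment $157.00; balance $202.85
Payment period 14: opening $202.85; interest $6.49 → $209.34; payment $157.00; balance $52.34
Payment period 15: opening $52.34; interest $1.67 → $54.01; payment $54.01; balance $0.00
Balance reaches $0.00 in payment period 15.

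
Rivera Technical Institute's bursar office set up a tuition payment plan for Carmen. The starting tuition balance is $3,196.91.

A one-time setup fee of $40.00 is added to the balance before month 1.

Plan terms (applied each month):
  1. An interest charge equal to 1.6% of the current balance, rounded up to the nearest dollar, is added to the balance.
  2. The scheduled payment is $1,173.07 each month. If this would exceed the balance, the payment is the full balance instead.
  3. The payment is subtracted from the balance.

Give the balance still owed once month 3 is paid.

$0.00

Month 1: $3,236.91 +$52.00 interest = $3,288.91; pay $1,173.07 → $2,115.84
Month 2: $2,115.84 +$34.00 interest = $2,149.84; pay $1,173.07 → $976.77
Month 3: $976.77 +$16.00 interest = $992.77; pay $992.77 → $0.00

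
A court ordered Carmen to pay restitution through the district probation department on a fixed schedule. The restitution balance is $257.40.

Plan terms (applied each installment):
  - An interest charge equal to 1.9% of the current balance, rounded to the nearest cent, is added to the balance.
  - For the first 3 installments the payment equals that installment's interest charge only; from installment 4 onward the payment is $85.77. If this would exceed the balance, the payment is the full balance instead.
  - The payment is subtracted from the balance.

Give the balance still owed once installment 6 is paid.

Installment 1: opening $257.40; interest $4.89 → $262.29; payment $4.89; balance $257.40
Installment 2: opening $257.40; interest $4.89 → $262.29; payment $4.89; balance $257.40
Installment 3: opening $257.40; interest $4.89 → $262.29; payment $4.89; balance $257.40
Installment 4: opening $257.40; interest $4.89 → $262.29; payment $85.77; balance $176.52
Installment 5: opening $176.52; interest $3.35 → $179.87; payment $85.77; balance $94.10
Installment 6: opening $94.10; interest $1.79 → $95.89; payment $85.77; balance $10.12

$10.12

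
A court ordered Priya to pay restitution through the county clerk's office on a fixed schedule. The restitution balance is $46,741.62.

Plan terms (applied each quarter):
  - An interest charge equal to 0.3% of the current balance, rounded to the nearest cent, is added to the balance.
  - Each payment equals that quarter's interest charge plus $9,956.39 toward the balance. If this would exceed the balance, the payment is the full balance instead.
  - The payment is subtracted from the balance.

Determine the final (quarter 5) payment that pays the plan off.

$6,936.81

Quarter 1: $46,741.62 +$140.22 interest = $46,881.84; pay $10,096.61 → $36,785.23
Quarter 2: $36,785.23 +$110.36 interest = $36,895.59; pay $10,066.75 → $26,828.84
Quarter 3: $26,828.84 +$80.49 interest = $26,909.33; pay $10,036.88 → $16,872.45
Quarter 4: $16,872.45 +$50.62 interest = $16,923.07; pay $10,007.01 → $6,916.06
Quarter 5: $6,916.06 +$20.75 interest = $6,936.81; pay $6,936.81 → $0.00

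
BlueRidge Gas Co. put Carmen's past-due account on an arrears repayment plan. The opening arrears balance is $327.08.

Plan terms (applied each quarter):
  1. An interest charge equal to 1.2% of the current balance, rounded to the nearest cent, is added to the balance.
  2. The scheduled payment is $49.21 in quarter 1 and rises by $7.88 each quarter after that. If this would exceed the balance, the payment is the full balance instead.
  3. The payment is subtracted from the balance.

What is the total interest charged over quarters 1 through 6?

# | Opening | Interest | Payment | End bal
1 | $327.08 | $3.92 | $49.21 | $281.79
2 | $281.79 | $3.38 | $57.09 | $228.08
3 | $228.08 | $2.74 | $64.97 | $165.85
4 | $165.85 | $1.99 | $72.85 | $94.99
5 | $94.99 | $1.14 | $80.73 | $15.40
6 | $15.40 | $0.18 | $15.58 | $0.00
Total interest: $3.92 + $3.38 + $2.74 + $1.99 + $1.14 + $0.18 = $13.35

$13.35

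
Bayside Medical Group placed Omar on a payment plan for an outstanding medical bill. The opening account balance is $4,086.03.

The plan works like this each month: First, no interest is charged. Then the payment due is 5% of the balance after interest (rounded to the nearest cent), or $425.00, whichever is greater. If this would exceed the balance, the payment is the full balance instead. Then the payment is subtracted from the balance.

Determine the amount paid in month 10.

Month 1: $4,086.03 − $425.00 → $3,661.03
Month 2: $3,661.03 − $425.00 → $3,236.03
Month 3: $3,236.03 − $425.00 → $2,811.03
Month 4: $2,811.03 − $425.00 → $2,386.03
Month 5: $2,386.03 − $425.00 → $1,961.03
Month 6: $1,961.03 − $425.00 → $1,536.03
Month 7: $1,536.03 − $425.00 → $1,111.03
Month 8: $1,111.03 − $425.00 → $686.03
Month 9: $686.03 − $425.00 → $261.03
Month 10: $261.03 − $261.03 → $0.00

$261.03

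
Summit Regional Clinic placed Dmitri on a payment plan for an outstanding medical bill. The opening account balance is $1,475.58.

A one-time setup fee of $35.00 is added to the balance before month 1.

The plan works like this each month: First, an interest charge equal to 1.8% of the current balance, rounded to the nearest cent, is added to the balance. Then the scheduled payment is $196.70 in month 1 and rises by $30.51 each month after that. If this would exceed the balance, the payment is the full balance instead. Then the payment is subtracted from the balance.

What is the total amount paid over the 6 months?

# | Opening | Interest | Payment | End bal
1 | $1,510.58 | $27.19 | $196.70 | $1,341.07
2 | $1,341.07 | $24.14 | $227.21 | $1,138.00
3 | $1,138.00 | $20.48 | $257.72 | $900.76
4 | $900.76 | $16.21 | $288.23 | $628.74
5 | $628.74 | $11.32 | $318.74 | $321.32
6 | $321.32 | $5.78 | $327.10 | $0.00
Total paid: $1,615.70

$1,615.70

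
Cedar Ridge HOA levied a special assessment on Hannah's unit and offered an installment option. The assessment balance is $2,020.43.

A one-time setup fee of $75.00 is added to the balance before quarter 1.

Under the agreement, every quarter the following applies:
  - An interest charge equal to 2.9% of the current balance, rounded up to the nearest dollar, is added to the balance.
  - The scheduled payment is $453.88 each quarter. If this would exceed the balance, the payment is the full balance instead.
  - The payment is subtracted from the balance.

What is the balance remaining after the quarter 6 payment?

Quarter 1: opening $2,095.43; interest $61.00 → $2,156.43; payment $453.88; balance $1,702.55
Quarter 2: opening $1,702.55; interest $50.00 → $1,752.55; payment $453.88; balance $1,298.67
Quarter 3: opening $1,298.67; interest $38.00 → $1,336.67; payment $453.88; balance $882.79
Quarter 4: opening $882.79; interest $26.00 → $908.79; payment $453.88; balance $454.91
Quarter 5: opening $454.91; interest $14.00 → $468.91; payment $453.88; balance $15.03
Quarter 6: opening $15.03; interest $1.00 → $16.03; payment $16.03; balance $0.00

$0.00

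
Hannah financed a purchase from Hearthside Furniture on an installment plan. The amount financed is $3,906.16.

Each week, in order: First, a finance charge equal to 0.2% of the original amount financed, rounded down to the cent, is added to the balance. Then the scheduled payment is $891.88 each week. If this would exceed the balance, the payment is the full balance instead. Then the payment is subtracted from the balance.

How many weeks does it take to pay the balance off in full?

Week 1: opening $3,906.16; interest $7.81 → $3,913.97; payment $891.88; balance $3,022.09
Week 2: opening $3,022.09; interest $7.81 → $3,029.90; payment $891.88; balance $2,138.02
Week 3: opening $2,138.02; interest $7.81 → $2,145.83; payment $891.88; balance $1,253.95
Week 4: opening $1,253.95; interest $7.81 → $1,261.76; payment $891.88; balance $369.88
Week 5: opening $369.88; interest $7.81 → $377.69; payment $377.69; balance $0.00
Balance reaches $0.00 in week 5.

5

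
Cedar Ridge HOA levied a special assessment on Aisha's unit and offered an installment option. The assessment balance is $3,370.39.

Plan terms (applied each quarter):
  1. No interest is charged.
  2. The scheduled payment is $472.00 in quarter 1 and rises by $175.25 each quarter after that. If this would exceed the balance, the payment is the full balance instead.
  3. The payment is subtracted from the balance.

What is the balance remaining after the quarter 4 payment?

Quarter 1: $3,370.39 − $472.00 → $2,898.39
Quarter 2: $2,898.39 − $647.25 → $2,251.14
Quarter 3: $2,251.14 − $822.50 → $1,428.64
Quarter 4: $1,428.64 − $997.75 → $430.89

$430.89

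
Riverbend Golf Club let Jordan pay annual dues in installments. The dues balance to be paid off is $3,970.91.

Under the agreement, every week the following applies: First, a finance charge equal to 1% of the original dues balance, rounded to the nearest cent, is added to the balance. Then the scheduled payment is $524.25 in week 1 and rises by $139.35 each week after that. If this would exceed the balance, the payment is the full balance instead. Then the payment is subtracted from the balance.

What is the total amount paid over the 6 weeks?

$4,209.17

Week 1: opening $3,970.91; interest $39.71 → $4,010.62; payment $524.25; balance $3,486.37
Week 2: opening $3,486.37; interest $39.71 → $3,526.08; payment $663.60; balance $2,862.48
Week 3: opening $2,862.48; interest $39.71 → $2,902.19; payment $802.95; balance $2,099.24
Week 4: opening $2,099.24; interest $39.71 → $2,138.95; payment $942.30; balance $1,196.65
Week 5: opening $1,196.65; interest $39.71 → $1,236.36; payment $1,081.65; balance $154.71
Week 6: opening $154.71; interest $39.71 → $194.42; payment $194.42; balance $0.00
Total paid: $4,209.17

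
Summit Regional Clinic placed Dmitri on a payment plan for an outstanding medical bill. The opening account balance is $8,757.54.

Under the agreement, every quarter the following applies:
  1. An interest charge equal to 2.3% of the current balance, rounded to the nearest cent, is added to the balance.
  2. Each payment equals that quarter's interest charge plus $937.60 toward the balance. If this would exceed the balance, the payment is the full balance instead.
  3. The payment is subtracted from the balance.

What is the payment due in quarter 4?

$1,074.33

Quarter 1: opening $8,757.54; interest $201.42 → $8,958.96; payment $1,139.02; balance $7,819.94
Quarter 2: opening $7,819.94; interest $179.86 → $7,999.80; payment $1,117.46; balance $6,882.34
Quarter 3: opening $6,882.34; interest $158.29 → $7,040.63; payment $1,095.89; balance $5,944.74
Quarter 4: opening $5,944.74; interest $136.73 → $6,081.47; payment $1,074.33; balance $5,007.14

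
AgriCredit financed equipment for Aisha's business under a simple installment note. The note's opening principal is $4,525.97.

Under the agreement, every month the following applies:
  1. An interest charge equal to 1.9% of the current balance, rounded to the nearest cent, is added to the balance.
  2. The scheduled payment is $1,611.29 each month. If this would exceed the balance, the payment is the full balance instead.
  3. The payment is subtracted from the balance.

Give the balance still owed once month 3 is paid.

# | Opening | Interest | Payment | End bal
1 | $4,525.97 | $85.99 | $1,611.29 | $3,000.67
2 | $3,000.67 | $57.01 | $1,611.29 | $1,446.39
3 | $1,446.39 | $27.48 | $1,473.87 | $0.00

$0.00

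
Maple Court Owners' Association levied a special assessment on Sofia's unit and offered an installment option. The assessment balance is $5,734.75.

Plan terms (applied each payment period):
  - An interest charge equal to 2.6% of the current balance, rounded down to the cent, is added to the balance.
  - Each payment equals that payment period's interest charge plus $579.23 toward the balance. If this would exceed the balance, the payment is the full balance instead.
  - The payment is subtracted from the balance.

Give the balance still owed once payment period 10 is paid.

Payment period 1: $5,734.75 +$149.10 interest = $5,883.85; pay $728.33 → $5,155.52
Payment period 2: $5,155.52 +$134.04 interest = $5,289.56; pay $713.27 → $4,576.29
Payment period 3: $4,576.29 +$118.98 interest = $4,695.27; pay $698.21 → $3,997.06
Payment period 4: $3,997.06 +$103.92 interest = $4,100.98; pay $683.15 → $3,417.83
Payment period 5: $3,417.83 +$88.86 interest = $3,506.69; pay $668.09 → $2,838.60
Payment period 6: $2,838.60 +$73.80 interest = $2,912.40; pay $653.03 → $2,259.37
Payment period 7: $2,259.37 +$58.74 interest = $2,318.11; pay $637.97 → $1,680.14
Payment period 8: $1,680.14 +$43.68 interest = $1,723.82; pay $622.91 → $1,100.91
Payment period 9: $1,100.91 +$28.62 interest = $1,129.53; pay $607.85 → $521.68
Payment period 10: $521.68 +$13.56 interest = $535.24; pay $535.24 → $0.00

$0.00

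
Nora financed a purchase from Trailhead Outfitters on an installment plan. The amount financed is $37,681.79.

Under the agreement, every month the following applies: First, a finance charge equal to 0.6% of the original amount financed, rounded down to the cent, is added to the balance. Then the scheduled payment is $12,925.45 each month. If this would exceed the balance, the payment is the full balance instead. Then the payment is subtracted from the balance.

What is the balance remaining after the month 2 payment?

Month 1: opening $37,681.79; interest $226.09 → $37,907.88; payment $12,925.45; balance $24,982.43
Month 2: opening $24,982.43; interest $226.09 → $25,208.52; payment $12,925.45; balance $12,283.07

$12,283.07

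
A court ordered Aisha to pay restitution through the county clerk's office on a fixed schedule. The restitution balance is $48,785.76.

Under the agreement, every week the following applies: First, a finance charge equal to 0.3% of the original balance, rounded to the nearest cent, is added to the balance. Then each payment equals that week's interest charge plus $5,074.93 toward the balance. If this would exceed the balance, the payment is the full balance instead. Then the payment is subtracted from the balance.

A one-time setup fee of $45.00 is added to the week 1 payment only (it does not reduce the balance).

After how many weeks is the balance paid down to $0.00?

10

Week 1: $48,785.76 +$146.36 interest = $48,932.12; pay $5,221.29 (+ $45.00 fee) → $43,710.83
Week 2: $43,710.83 +$146.36 interest = $43,857.19; pay $5,221.29 → $38,635.90
Week 3: $38,635.90 +$146.36 interest = $38,782.26; pay $5,221.29 → $33,560.97
Week 4: $33,560.97 +$146.36 interest = $33,707.33; pay $5,221.29 → $28,486.04
Week 5: $28,486.04 +$146.36 interest = $28,632.40; pay $5,221.29 → $23,411.11
Week 6: $23,411.11 +$146.36 interest = $23,557.47; pay $5,221.29 → $18,336.18
Week 7: $18,336.18 +$146.36 interest = $18,482.54; pay $5,221.29 → $13,261.25
Week 8: $13,261.25 +$146.36 interest = $13,407.61; pay $5,221.29 → $8,186.32
Week 9: $8,186.32 +$146.36 interest = $8,332.68; pay $5,221.29 → $3,111.39
Week 10: $3,111.39 +$146.36 interest = $3,257.75; pay $3,257.75 → $0.00
Balance reaches $0.00 in week 10.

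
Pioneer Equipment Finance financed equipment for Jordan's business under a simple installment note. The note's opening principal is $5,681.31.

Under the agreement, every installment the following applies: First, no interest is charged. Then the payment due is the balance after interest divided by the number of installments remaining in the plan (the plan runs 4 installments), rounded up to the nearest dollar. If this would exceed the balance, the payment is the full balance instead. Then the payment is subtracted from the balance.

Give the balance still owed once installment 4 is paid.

# | Opening | Payment | End bal
1 | $5,681.31 | $1,421.00 | $4,260.31
2 | $4,260.31 | $1,421.00 | $2,839.31
3 | $2,839.31 | $1,420.00 | $1,419.31
4 | $1,419.31 | $1,419.31 | $0.00

$0.00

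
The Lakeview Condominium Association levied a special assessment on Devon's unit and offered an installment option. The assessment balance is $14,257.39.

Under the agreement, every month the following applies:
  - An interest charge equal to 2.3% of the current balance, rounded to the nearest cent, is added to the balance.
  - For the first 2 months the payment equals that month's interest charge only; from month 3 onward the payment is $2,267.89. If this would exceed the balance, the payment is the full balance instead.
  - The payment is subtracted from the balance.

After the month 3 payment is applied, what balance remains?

$12,317.42

Month 1: opening $14,257.39; interest $327.92 → $14,585.31; payment $327.92; balance $14,257.39
Month 2: opening $14,257.39; interest $327.92 → $14,585.31; payment $327.92; balance $14,257.39
Month 3: opening $14,257.39; interest $327.92 → $14,585.31; payment $2,267.89; balance $12,317.42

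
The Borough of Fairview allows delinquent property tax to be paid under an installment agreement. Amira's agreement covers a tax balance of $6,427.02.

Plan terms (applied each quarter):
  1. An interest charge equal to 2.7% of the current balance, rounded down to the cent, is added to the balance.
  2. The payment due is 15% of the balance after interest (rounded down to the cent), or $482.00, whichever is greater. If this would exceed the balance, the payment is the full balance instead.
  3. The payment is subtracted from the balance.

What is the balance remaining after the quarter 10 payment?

$1,156.42

Quarter 1: $6,427.02 +$173.52 interest = $6,600.54; pay $990.08 → $5,610.46
Quarter 2: $5,610.46 +$151.48 interest = $5,761.94; pay $864.29 → $4,897.65
Quarter 3: $4,897.65 +$132.23 interest = $5,029.88; pay $754.48 → $4,275.40
Quarter 4: $4,275.40 +$115.43 interest = $4,390.83; pay $658.62 → $3,732.21
Quarter 5: $3,732.21 +$100.76 interest = $3,832.97; pay $574.94 → $3,258.03
Quarter 6: $3,258.03 +$87.96 interest = $3,345.99; pay $501.89 → $2,844.10
Quarter 7: $2,844.10 +$76.79 interest = $2,920.89; pay $482.00 → $2,438.89
Quarter 8: $2,438.89 +$65.85 interest = $2,504.74; pay $482.00 → $2,022.74
Quarter 9: $2,022.74 +$54.61 interest = $2,077.35; pay $482.00 → $1,595.35
Quarter 10: $1,595.35 +$43.07 interest = $1,638.42; pay $482.00 → $1,156.42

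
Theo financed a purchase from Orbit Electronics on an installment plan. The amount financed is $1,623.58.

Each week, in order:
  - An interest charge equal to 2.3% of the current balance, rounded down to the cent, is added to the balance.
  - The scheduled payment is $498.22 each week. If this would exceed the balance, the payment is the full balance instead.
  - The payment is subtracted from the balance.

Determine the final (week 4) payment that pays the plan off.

Week 1: $1,623.58 +$37.34 interest = $1,660.92; pay $498.22 → $1,162.70
Week 2: $1,162.70 +$26.74 interest = $1,189.44; pay $498.22 → $691.22
Week 3: $691.22 +$15.89 interest = $707.11; pay $498.22 → $208.89
Week 4: $208.89 +$4.80 interest = $213.69; pay $213.69 → $0.00

$213.69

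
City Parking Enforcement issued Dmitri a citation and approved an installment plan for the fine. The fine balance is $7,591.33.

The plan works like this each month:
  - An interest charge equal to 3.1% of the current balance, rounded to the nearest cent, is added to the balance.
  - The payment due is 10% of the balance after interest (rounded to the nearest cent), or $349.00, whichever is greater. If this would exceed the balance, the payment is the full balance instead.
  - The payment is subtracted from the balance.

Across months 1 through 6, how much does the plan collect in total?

$3,926.64

Month 1: opening $7,591.33; interest $235.33 → $7,826.66; payment $782.67; balance $7,043.99
Month 2: opening $7,043.99; interest $218.36 → $7,262.35; payment $726.24; balance $6,536.11
Month 3: opening $6,536.11; interest $202.62 → $6,738.73; payment $673.87; balance $6,064.86
Month 4: opening $6,064.86; interest $188.01 → $6,252.87; payment $625.29; balance $5,627.58
Month 5: opening $5,627.58; interest $174.45 → $5,802.03; payment $580.20; balance $5,221.83
Month 6: opening $5,221.83; interest $161.88 → $5,383.71; payment $538.37; balance $4,845.34
Total paid: $3,926.64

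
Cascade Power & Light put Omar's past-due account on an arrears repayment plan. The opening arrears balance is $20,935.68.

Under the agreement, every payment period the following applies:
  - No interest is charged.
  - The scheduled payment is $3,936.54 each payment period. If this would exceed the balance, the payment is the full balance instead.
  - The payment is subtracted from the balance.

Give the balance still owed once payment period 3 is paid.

# | Opening | Payment | End bal
1 | $20,935.68 | $3,936.54 | $16,999.14
2 | $16,999.14 | $3,936.54 | $13,062.60
3 | $13,062.60 | $3,936.54 | $9,126.06

$9,126.06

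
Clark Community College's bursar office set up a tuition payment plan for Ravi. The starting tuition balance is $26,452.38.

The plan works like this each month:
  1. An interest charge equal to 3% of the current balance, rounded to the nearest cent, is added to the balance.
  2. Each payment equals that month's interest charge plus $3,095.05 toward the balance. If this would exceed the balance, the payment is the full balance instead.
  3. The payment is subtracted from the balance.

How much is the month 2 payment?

Month 1: $26,452.38 +$793.57 interest = $27,245.95; pay $3,888.62 → $23,357.33
Month 2: $23,357.33 +$700.72 interest = $24,058.05; pay $3,795.77 → $20,262.28

$3,795.77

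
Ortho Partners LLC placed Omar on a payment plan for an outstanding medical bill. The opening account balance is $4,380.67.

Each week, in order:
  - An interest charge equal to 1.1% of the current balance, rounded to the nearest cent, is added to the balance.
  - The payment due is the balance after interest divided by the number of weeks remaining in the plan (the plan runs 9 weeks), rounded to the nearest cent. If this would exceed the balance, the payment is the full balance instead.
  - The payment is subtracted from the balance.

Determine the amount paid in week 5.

$514.11

Week 1: opening $4,380.67; interest $48.19 → $4,428.86; payment $492.10; balance $3,936.76
Week 2: opening $3,936.76; interest $43.30 → $3,980.06; payment $497.51; balance $3,482.55
Week 3: opening $3,482.55; interest $38.31 → $3,520.86; payment $502.98; balance $3,017.88
Week 4: opening $3,017.88; interest $33.20 → $3,051.08; payment $508.51; balance $2,542.57
Week 5: opening $2,542.57; interest $27.97 → $2,570.54; payment $514.11; balance $2,056.43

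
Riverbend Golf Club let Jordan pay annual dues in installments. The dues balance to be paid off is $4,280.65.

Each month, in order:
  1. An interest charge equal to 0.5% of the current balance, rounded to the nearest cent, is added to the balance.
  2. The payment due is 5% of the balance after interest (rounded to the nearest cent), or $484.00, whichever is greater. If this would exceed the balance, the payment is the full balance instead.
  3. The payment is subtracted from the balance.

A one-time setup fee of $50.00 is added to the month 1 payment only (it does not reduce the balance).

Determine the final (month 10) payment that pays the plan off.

Month 1: $4,280.65 +$21.40 interest = $4,302.05; pay $484.00 (+ $50.00 fee) → $3,818.05
Month 2: $3,818.05 +$19.09 interest = $3,837.14; pay $484.00 → $3,353.14
Month 3: $3,353.14 +$16.77 interest = $3,369.91; pay $484.00 → $2,885.91
Month 4: $2,885.91 +$14.43 interest = $2,900.34; pay $484.00 → $2,416.34
Month 5: $2,416.34 +$12.08 interest = $2,428.42; pay $484.00 → $1,944.42
Month 6: $1,944.42 +$9.72 interest = $1,954.14; pay $484.00 → $1,470.14
Month 7: $1,470.14 +$7.35 interest = $1,477.49; pay $484.00 → $993.49
Month 8: $993.49 +$4.97 interest = $998.46; pay $484.00 → $514.46
Month 9: $514.46 +$2.57 interest = $517.03; pay $484.00 → $33.03
Month 10: $33.03 +$0.17 interest = $33.20; pay $33.20 → $0.00

$33.20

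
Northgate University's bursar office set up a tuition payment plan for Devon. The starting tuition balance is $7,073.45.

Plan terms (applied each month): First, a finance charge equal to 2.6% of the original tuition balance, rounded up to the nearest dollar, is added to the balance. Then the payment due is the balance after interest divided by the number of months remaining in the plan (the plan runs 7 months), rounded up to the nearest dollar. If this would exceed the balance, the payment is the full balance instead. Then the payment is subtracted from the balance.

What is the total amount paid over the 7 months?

Month 1: $7,073.45 +$184.00 interest = $7,257.45; pay $1,037.00 → $6,220.45
Month 2: $6,220.45 +$184.00 interest = $6,404.45; pay $1,068.00 → $5,336.45
Month 3: $5,336.45 +$184.00 interest = $5,520.45; pay $1,105.00 → $4,415.45
Month 4: $4,415.45 +$184.00 interest = $4,599.45; pay $1,150.00 → $3,449.45
Month 5: $3,449.45 +$184.00 interest = $3,633.45; pay $1,212.00 → $2,421.45
Month 6: $2,421.45 +$184.00 interest = $2,605.45; pay $1,303.00 → $1,302.45
Month 7: $1,302.45 +$184.00 interest = $1,486.45; pay $1,486.45 → $0.00
Total paid: $8,361.45

$8,361.45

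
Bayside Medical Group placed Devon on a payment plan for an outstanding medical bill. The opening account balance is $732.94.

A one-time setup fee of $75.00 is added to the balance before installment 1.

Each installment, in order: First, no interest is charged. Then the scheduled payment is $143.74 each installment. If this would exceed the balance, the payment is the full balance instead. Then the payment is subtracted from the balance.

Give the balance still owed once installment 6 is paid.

$0.00

# | Opening | Payment | End bal
1 | $807.94 | $143.74 | $664.20
2 | $664.20 | $143.74 | $520.46
3 | $520.46 | $143.74 | $376.72
4 | $376.72 | $143.74 | $232.98
5 | $232.98 | $143.74 | $89.24
6 | $89.24 | $89.24 | $0.00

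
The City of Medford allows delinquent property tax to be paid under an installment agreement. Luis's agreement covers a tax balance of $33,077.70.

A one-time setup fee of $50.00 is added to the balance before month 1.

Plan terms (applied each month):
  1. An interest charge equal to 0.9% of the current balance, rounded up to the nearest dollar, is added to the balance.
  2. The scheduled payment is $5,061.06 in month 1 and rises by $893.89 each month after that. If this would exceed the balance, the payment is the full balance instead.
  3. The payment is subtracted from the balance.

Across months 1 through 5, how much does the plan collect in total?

$34,108.70

Month 1: opening $33,127.70; interest $299.00 → $33,426.70; payment $5,061.06; balance $28,365.64
Month 2: opening $28,365.64; interest $256.00 → $28,621.64; payment $5,954.95; balance $22,666.69
Month 3: opening $22,666.69; interest $205.00 → $22,871.69; payment $6,848.84; balance $16,022.85
Month 4: opening $16,022.85; interest $145.00 → $16,167.85; payment $7,742.73; balance $8,425.12
Month 5: opening $8,425.12; interest $76.00 → $8,501.12; payment $8,501.12; balance $0.00
Total paid: $34,108.70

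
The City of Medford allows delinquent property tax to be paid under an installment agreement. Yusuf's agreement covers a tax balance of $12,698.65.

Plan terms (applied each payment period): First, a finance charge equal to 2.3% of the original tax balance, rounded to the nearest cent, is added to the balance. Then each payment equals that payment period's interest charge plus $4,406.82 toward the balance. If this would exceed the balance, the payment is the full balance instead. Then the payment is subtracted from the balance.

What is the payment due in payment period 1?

Payment period 1: opening $12,698.65; interest $292.07 → $12,990.72; payment $4,698.89; balance $8,291.83

$4,698.89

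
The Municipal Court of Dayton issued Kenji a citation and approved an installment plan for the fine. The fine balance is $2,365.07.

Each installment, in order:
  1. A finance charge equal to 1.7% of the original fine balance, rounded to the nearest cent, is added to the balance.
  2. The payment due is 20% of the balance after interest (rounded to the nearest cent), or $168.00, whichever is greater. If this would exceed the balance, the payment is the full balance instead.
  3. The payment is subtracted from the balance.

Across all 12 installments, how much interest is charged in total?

$482.52

Installment 1: $2,365.07 +$40.21 interest = $2,405.28; pay $481.06 → $1,924.22
Installment 2: $1,924.22 +$40.21 interest = $1,964.43; pay $392.89 → $1,571.54
Installment 3: $1,571.54 +$40.21 interest = $1,611.75; pay $322.35 → $1,289.40
Installment 4: $1,289.40 +$40.21 interest = $1,329.61; pay $265.92 → $1,063.69
Installment 5: $1,063.69 +$40.21 interest = $1,103.90; pay $220.78 → $883.12
Installment 6: $883.12 +$40.21 interest = $923.33; pay $184.67 → $738.66
Installment 7: $738.66 +$40.21 interest = $778.87; pay $168.00 → $610.87
Installment 8: $610.87 +$40.21 interest = $651.08; pay $168.00 → $483.08
Installment 9: $483.08 +$40.21 interest = $523.29; pay $168.00 → $355.29
Installment 10: $355.29 +$40.21 interest = $395.50; pay $168.00 → $227.50
Installment 11: $227.50 +$40.21 interest = $267.71; pay $168.00 → $99.71
Installment 12: $99.71 +$40.21 interest = $139.92; pay $139.92 → $0.00
Total interest: $40.21 + $40.21 + $40.21 + $40.21 + $40.21 + $40.21 + $40.21 + $40.21 + $40.21 + $40.21 + $40.21 + $40.21 = $482.52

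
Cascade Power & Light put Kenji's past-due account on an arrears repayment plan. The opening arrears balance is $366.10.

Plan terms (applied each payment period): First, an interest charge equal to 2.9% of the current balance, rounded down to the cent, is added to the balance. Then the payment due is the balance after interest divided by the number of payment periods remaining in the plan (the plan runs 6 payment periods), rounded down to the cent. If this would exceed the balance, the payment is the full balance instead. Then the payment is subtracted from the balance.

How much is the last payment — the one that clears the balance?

$72.43

Payment period 1: opening $366.10; interest $10.61 → $376.71; payment $62.78; balance $313.93
Payment period 2: opening $313.93; interest $9.10 → $323.03; payment $64.60; balance $258.43
Payment period 3: opening $258.43; interest $7.49 → $265.92; payment $66.48; balance $199.44
Payment period 4: opening $199.44; interest $5.78 → $205.22; payment $68.40; balance $136.82
Payment period 5: opening $136.82; interest $3.96 → $140.78; payment $70.39; balance $70.39
Payment period 6: opening $70.39; interest $2.04 → $72.43; payment $72.43; balance $0.00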